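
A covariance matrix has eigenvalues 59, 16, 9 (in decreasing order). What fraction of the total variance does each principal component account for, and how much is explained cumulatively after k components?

Step 1 — total variance = trace(Sigma) = Σ λ_i = 59 + 16 + 9 = 84.

Step 2 — fraction explained by component i = λ_i / Σ λ:
  PC1: 59/84 = 0.7024
  PC2: 16/84 = 0.1905
  PC3: 9/84 = 0.1071

Step 3 — cumulative fraction after k components = (λ_1 + ... + λ_k) / Σ λ:
  k = 1: 59/84 = 0.7024
  k = 2: (59 + 16)/84 = 75/84 = 0.8929
  k = 3: (59 + 16 + 9)/84 = 84/84 = 1

Summary (fraction, with percent):

explained: PC1 0.7024 (70.24%), PC2 0.1905 (19.05%), PC3 0.1071 (10.71%);  cumulative: 0.7024, 0.8929, 1


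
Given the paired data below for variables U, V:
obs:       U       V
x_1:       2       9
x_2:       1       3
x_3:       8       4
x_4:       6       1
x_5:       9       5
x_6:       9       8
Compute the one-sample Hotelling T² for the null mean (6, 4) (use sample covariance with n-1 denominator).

Step 1 — sample mean vector:
  mean(U) = (2 + 1 + 8 + 6 + 9 + 9) / 6 = 35/6 = 5.8333
  mean(V) = (9 + 3 + 4 + 1 + 5 + 8) / 6 = 30/6 = 5
  x̄ = (5.8333, 5),  deviation x̄ - mu_0 = (5.8333, 5) - (6, 4) = (-0.1667, 1).

Step 2 — sample covariance matrix, S[i,j] = (1/(n-1)) · Σ_k (x_{k,i} - mean_i) · (x_{k,j} - mean_j), divisor n-1 = 5:
  S[U,U] = ((-3.8333)·(-3.8333) + (-4.8333)·(-4.8333) + (2.1667)·(2.1667) + (0.1667)·(0.1667) + (3.1667)·(3.1667) + (3.1667)·(3.1667)) / 5 = 62.8333/5 = 12.5667
  S[U,V] = ((-3.8333)·(4) + (-4.8333)·(-2) + (2.1667)·(-1) + (0.1667)·(-4) + (3.1667)·(0) + (3.1667)·(3)) / 5 = 1/5 = 0.2
  S[V,V] = ((4)·(4) + (-2)·(-2) + (-1)·(-1) + (-4)·(-4) + (0)·(0) + (3)·(3)) / 5 = 46/5 = 9.2
  S = [[12.5667, 0.2],
 [0.2, 9.2]].

Step 3 — invert S. det(S) = 12.5667·9.2 - (0.2)² = 115.5733.
  S^{-1} = (1/det) · [[d, -b], [-b, a]] = [[0.0796, -0.0017],
 [-0.0017, 0.1087]].

Step 4 — quadratic form (x̄ - mu_0)^T · S^{-1} · (x̄ - mu_0):
  S^{-1} · (x̄ - mu_0) = (-0.015, 0.109),
  (x̄ - mu_0)^T · [...] = (-0.1667)·(-0.015) + (1)·(0.109) = 0.1115.

Step 5 — scale by n: T² = 6 · 0.1115 = 0.6691.

T² ≈ 0.6691


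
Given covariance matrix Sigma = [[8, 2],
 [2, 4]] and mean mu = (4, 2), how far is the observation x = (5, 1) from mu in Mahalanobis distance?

Step 1 — centre the observation: (x - mu) = (1, -1).

Step 2 — invert Sigma. det(Sigma) = 8·4 - (2)² = 28.
  Sigma^{-1} = (1/det) · [[d, -b], [-b, a]] = [[0.1429, -0.0714],
 [-0.0714, 0.2857]].

Step 3 — form the quadratic (x - mu)^T · Sigma^{-1} · (x - mu):
  Sigma^{-1} · (x - mu) = (0.2143, -0.3571).
  (x - mu)^T · [Sigma^{-1} · (x - mu)] = (1)·(0.2143) + (-1)·(-0.3571) = 0.5714.

Step 4 — take square root: d = √(0.5714) ≈ 0.7559.

d(x, mu) = √(0.5714) ≈ 0.7559


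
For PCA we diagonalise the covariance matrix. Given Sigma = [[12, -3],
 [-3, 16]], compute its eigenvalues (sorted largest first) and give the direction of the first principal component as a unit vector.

Step 1 — characteristic polynomial of 2×2 Sigma:
  det(Sigma - λI) = λ² - trace · λ + det = 0.
  trace = 12 + 16 = 28, det = 12·16 - (-3)² = 183.
Step 2 — discriminant:
  Δ = trace² - 4·det = 784 - 732 = 52.
Step 3 — eigenvalues:
  λ = (trace ± √Δ)/2 = (28 ± 7.2111)/2,
  λ_1 = 17.6056,  λ_2 = 10.3944.

Step 4 — unit eigenvector for λ_1: solve (Sigma - λ_1 I)v = 0. First row:
  (12 - 17.6056)·v_x + (-3)·v_y = 0, i.e. (-5.6056)·v_x + (-3)·v_y = 0,
  so v ∝ (b, λ_1 - a) = (-3, 5.6056); multiply by -1 so the first entry is positive: u = (3, -5.6056).
  ||u|| = √((3)² + (-5.6056)²) = √(40.4222) ≈ 6.3578,
  v_1 = u/||u|| ≈ (0.4719, -0.8817) (||v_1|| = 1).

λ_1 = 17.6056,  λ_2 = 10.3944;  v_1 ≈ (0.4719, -0.8817)


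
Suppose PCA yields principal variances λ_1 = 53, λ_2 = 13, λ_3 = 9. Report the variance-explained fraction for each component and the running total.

Step 1 — total variance = trace(Sigma) = Σ λ_i = 53 + 13 + 9 = 75.

Step 2 — fraction explained by component i = λ_i / Σ λ:
  PC1: 53/75 = 0.7067
  PC2: 13/75 = 0.1733
  PC3: 9/75 = 0.12

Step 3 — cumulative fraction after k components = (λ_1 + ... + λ_k) / Σ λ:
  k = 1: 53/75 = 0.7067
  k = 2: (53 + 13)/75 = 66/75 = 0.88
  k = 3: (53 + 13 + 9)/75 = 75/75 = 1

Summary (fraction, with percent):

explained: PC1 0.7067 (70.67%), PC2 0.1733 (17.33%), PC3 0.12 (12%);  cumulative: 0.7067, 0.88, 1


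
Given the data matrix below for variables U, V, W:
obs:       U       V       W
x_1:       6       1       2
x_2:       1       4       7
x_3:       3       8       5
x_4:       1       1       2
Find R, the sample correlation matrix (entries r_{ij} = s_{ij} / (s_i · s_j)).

Step 1 — column means:
  mean(U) = (6 + 1 + 3 + 1) / 4 = 11/4 = 2.75
  mean(V) = (1 + 4 + 8 + 1) / 4 = 14/4 = 3.5
  mean(W) = (2 + 7 + 5 + 2) / 4 = 16/4 = 4

Step 2 — sample variances and covariances s[i,j] = (1/(n-1)) · Σ_k (x_{k,i} - mean_i) · (x_{k,j} - mean_j), with n-1 = 3:
  s[U,U] = ((3.25)·(3.25) + (-1.75)·(-1.75) + (0.25)·(0.25) + (-1.75)·(-1.75)) / 3 = 16.75/3 = 5.5833
  s[U,V] = ((3.25)·(-2.5) + (-1.75)·(0.5) + (0.25)·(4.5) + (-1.75)·(-2.5)) / 3 = -3.5/3 = -1.1667
  s[U,W] = ((3.25)·(-2) + (-1.75)·(3) + (0.25)·(1) + (-1.75)·(-2)) / 3 = -8/3 = -2.6667
  s[V,V] = ((-2.5)·(-2.5) + (0.5)·(0.5) + (4.5)·(4.5) + (-2.5)·(-2.5)) / 3 = 33/3 = 11
  s[V,W] = ((-2.5)·(-2) + (0.5)·(3) + (4.5)·(1) + (-2.5)·(-2)) / 3 = 16/3 = 5.3333
  s[W,W] = ((-2)·(-2) + (3)·(3) + (1)·(1) + (-2)·(-2)) / 3 = 18/3 = 6
  Sample standard deviations s_i = √(s[i,i]):
  s(U) = √(5.5833) = 2.3629
  s(V) = √(11) = 3.3166
  s(W) = √(6) = 2.4495

Step 3 — r_{ij} = s_{ij} / (s_i · s_j):
  r[U,U] = 1 (diagonal).
  r[U,V] = -1.1667 / (2.3629 · 3.3166) = -1.1667 / 7.8369 = -0.1489
  r[U,W] = -2.6667 / (2.3629 · 2.4495) = -2.6667 / 5.7879 = -0.4607
  r[V,V] = 1 (diagonal).
  r[V,W] = 5.3333 / (3.3166 · 2.4495) = 5.3333 / 8.124 = 0.6565
  r[W,W] = 1 (diagonal).

R is symmetric with unit diagonal. Assembling:

R = [[1, -0.1489, -0.4607],
 [-0.1489, 1, 0.6565],
 [-0.4607, 0.6565, 1]]


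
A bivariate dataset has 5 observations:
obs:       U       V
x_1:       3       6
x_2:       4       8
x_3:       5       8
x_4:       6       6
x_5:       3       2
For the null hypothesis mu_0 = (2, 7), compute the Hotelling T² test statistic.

Step 1 — sample mean vector:
  mean(U) = (3 + 4 + 5 + 6 + 3) / 5 = 21/5 = 4.2
  mean(V) = (6 + 8 + 8 + 6 + 2) / 5 = 30/5 = 6
  x̄ = (4.2, 6),  deviation x̄ - mu_0 = (4.2, 6) - (2, 7) = (2.2, -1).

Step 2 — sample covariance matrix, S[i,j] = (1/(n-1)) · Σ_k (x_{k,i} - mean_i) · (x_{k,j} - mean_j), divisor n-1 = 4:
  S[U,U] = ((-1.2)·(-1.2) + (-0.2)·(-0.2) + (0.8)·(0.8) + (1.8)·(1.8) + (-1.2)·(-1.2)) / 4 = 6.8/4 = 1.7
  S[U,V] = ((-1.2)·(0) + (-0.2)·(2) + (0.8)·(2) + (1.8)·(0) + (-1.2)·(-4)) / 4 = 6/4 = 1.5
  S[V,V] = ((0)·(0) + (2)·(2) + (2)·(2) + (0)·(0) + (-4)·(-4)) / 4 = 24/4 = 6
  S = [[1.7, 1.5],
 [1.5, 6]].

Step 3 — invert S. det(S) = 1.7·6 - (1.5)² = 7.95.
  S^{-1} = (1/det) · [[d, -b], [-b, a]] = [[0.7547, -0.1887],
 [-0.1887, 0.2138]].

Step 4 — quadratic form (x̄ - mu_0)^T · S^{-1} · (x̄ - mu_0):
  S^{-1} · (x̄ - mu_0) = (1.8491, -0.6289),
  (x̄ - mu_0)^T · [...] = (2.2)·(1.8491) + (-1)·(-0.6289) = 4.6969.

Step 5 — scale by n: T² = 5 · 4.6969 = 23.4843.

T² ≈ 23.4843


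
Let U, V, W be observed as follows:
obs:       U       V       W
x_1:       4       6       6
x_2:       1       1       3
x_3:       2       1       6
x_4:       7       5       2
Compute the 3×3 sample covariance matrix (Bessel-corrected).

Step 1 — column means:
  mean(U) = (4 + 1 + 2 + 7) / 4 = 14/4 = 3.5
  mean(V) = (6 + 1 + 1 + 5) / 4 = 13/4 = 3.25
  mean(W) = (6 + 3 + 6 + 2) / 4 = 17/4 = 4.25

Step 2 — sample covariance S[i,j] = (1/(n-1)) · Σ_k (x_{k,i} - mean_i) · (x_{k,j} - mean_j), with n-1 = 3.
  S[U,U] = ((0.5)·(0.5) + (-2.5)·(-2.5) + (-1.5)·(-1.5) + (3.5)·(3.5)) / 3 = 21/3 = 7
  S[U,V] = ((0.5)·(2.75) + (-2.5)·(-2.25) + (-1.5)·(-2.25) + (3.5)·(1.75)) / 3 = 16.5/3 = 5.5
  S[U,W] = ((0.5)·(1.75) + (-2.5)·(-1.25) + (-1.5)·(1.75) + (3.5)·(-2.25)) / 3 = -6.5/3 = -2.1667
  S[V,V] = ((2.75)·(2.75) + (-2.25)·(-2.25) + (-2.25)·(-2.25) + (1.75)·(1.75)) / 3 = 20.75/3 = 6.9167
  S[V,W] = ((2.75)·(1.75) + (-2.25)·(-1.25) + (-2.25)·(1.75) + (1.75)·(-2.25)) / 3 = -0.25/3 = -0.0833
  S[W,W] = ((1.75)·(1.75) + (-1.25)·(-1.25) + (1.75)·(1.75) + (-2.25)·(-2.25)) / 3 = 12.75/3 = 4.25

S is symmetric (S[j,i] = S[i,j]). Assembling:

S = [[7, 5.5, -2.1667],
 [5.5, 6.9167, -0.0833],
 [-2.1667, -0.0833, 4.25]]


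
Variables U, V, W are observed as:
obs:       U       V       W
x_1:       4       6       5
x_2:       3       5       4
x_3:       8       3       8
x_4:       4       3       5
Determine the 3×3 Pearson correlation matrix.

Step 1 — column means:
  mean(U) = (4 + 3 + 8 + 4) / 4 = 19/4 = 4.75
  mean(V) = (6 + 5 + 3 + 3) / 4 = 17/4 = 4.25
  mean(W) = (5 + 4 + 8 + 5) / 4 = 22/4 = 5.5

Step 2 — sample variances and covariances s[i,j] = (1/(n-1)) · Σ_k (x_{k,i} - mean_i) · (x_{k,j} - mean_j), with n-1 = 3:
  s[U,U] = ((-0.75)·(-0.75) + (-1.75)·(-1.75) + (3.25)·(3.25) + (-0.75)·(-0.75)) / 3 = 14.75/3 = 4.9167
  s[U,V] = ((-0.75)·(1.75) + (-1.75)·(0.75) + (3.25)·(-1.25) + (-0.75)·(-1.25)) / 3 = -5.75/3 = -1.9167
  s[U,W] = ((-0.75)·(-0.5) + (-1.75)·(-1.5) + (3.25)·(2.5) + (-0.75)·(-0.5)) / 3 = 11.5/3 = 3.8333
  s[V,V] = ((1.75)·(1.75) + (0.75)·(0.75) + (-1.25)·(-1.25) + (-1.25)·(-1.25)) / 3 = 6.75/3 = 2.25
  s[V,W] = ((1.75)·(-0.5) + (0.75)·(-1.5) + (-1.25)·(2.5) + (-1.25)·(-0.5)) / 3 = -4.5/3 = -1.5
  s[W,W] = ((-0.5)·(-0.5) + (-1.5)·(-1.5) + (2.5)·(2.5) + (-0.5)·(-0.5)) / 3 = 9/3 = 3
  Sample standard deviations s_i = √(s[i,i]):
  s(U) = √(4.9167) = 2.2174
  s(V) = √(2.25) = 1.5
  s(W) = √(3) = 1.7321

Step 3 — r_{ij} = s_{ij} / (s_i · s_j):
  r[U,U] = 1 (diagonal).
  r[U,V] = -1.9167 / (2.2174 · 1.5) = -1.9167 / 3.326 = -0.5763
  r[U,W] = 3.8333 / (2.2174 · 1.7321) = 3.8333 / 3.8406 = 0.9981
  r[V,V] = 1 (diagonal).
  r[V,W] = -1.5 / (1.5 · 1.7321) = -1.5 / 2.5981 = -0.5774
  r[W,W] = 1 (diagonal).

R is symmetric with unit diagonal. Assembling:

R = [[1, -0.5763, 0.9981],
 [-0.5763, 1, -0.5774],
 [0.9981, -0.5774, 1]]


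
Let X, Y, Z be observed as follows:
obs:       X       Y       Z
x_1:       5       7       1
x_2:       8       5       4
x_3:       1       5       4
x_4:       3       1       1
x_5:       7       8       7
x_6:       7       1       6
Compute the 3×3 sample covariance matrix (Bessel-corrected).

Step 1 — column means:
  mean(X) = (5 + 8 + 1 + 3 + 7 + 7) / 6 = 31/6 = 5.1667
  mean(Y) = (7 + 5 + 5 + 1 + 8 + 1) / 6 = 27/6 = 4.5
  mean(Z) = (1 + 4 + 4 + 1 + 7 + 6) / 6 = 23/6 = 3.8333

Step 2 — sample covariance S[i,j] = (1/(n-1)) · Σ_k (x_{k,i} - mean_i) · (x_{k,j} - mean_j), with n-1 = 5.
  S[X,X] = ((-0.1667)·(-0.1667) + (2.8333)·(2.8333) + (-4.1667)·(-4.1667) + (-2.1667)·(-2.1667) + (1.8333)·(1.8333) + (1.8333)·(1.8333)) / 5 = 36.8333/5 = 7.3667
  S[X,Y] = ((-0.1667)·(2.5) + (2.8333)·(0.5) + (-4.1667)·(0.5) + (-2.1667)·(-3.5) + (1.8333)·(3.5) + (1.8333)·(-3.5)) / 5 = 6.5/5 = 1.3
  S[X,Z] = ((-0.1667)·(-2.8333) + (2.8333)·(0.1667) + (-4.1667)·(0.1667) + (-2.1667)·(-2.8333) + (1.8333)·(3.1667) + (1.8333)·(2.1667)) / 5 = 16.1667/5 = 3.2333
  S[Y,Y] = ((2.5)·(2.5) + (0.5)·(0.5) + (0.5)·(0.5) + (-3.5)·(-3.5) + (3.5)·(3.5) + (-3.5)·(-3.5)) / 5 = 43.5/5 = 8.7
  S[Y,Z] = ((2.5)·(-2.8333) + (0.5)·(0.1667) + (0.5)·(0.1667) + (-3.5)·(-2.8333) + (3.5)·(3.1667) + (-3.5)·(2.1667)) / 5 = 6.5/5 = 1.3
  S[Z,Z] = ((-2.8333)·(-2.8333) + (0.1667)·(0.1667) + (0.1667)·(0.1667) + (-2.8333)·(-2.8333) + (3.1667)·(3.1667) + (2.1667)·(2.1667)) / 5 = 30.8333/5 = 6.1667

S is symmetric (S[j,i] = S[i,j]). Assembling:

S = [[7.3667, 1.3, 3.2333],
 [1.3, 8.7, 1.3],
 [3.2333, 1.3, 6.1667]]


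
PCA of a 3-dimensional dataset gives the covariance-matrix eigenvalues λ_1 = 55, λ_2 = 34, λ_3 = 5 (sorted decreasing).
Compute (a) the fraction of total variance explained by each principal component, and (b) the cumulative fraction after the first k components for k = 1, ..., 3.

Step 1 — total variance = trace(Sigma) = Σ λ_i = 55 + 34 + 5 = 94.

Step 2 — fraction explained by component i = λ_i / Σ λ:
  PC1: 55/94 = 0.5851
  PC2: 34/94 = 0.3617
  PC3: 5/94 = 0.0532

Step 3 — cumulative fraction after k components = (λ_1 + ... + λ_k) / Σ λ:
  k = 1: 55/94 = 0.5851
  k = 2: (55 + 34)/94 = 89/94 = 0.9468
  k = 3: (55 + 34 + 5)/94 = 94/94 = 1

Summary (fraction, with percent):

explained: PC1 0.5851 (58.51%), PC2 0.3617 (36.17%), PC3 0.0532 (5.32%);  cumulative: 0.5851, 0.9468, 1


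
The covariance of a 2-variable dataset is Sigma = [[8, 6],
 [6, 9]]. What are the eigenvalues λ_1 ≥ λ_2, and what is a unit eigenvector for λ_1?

Step 1 — characteristic polynomial of 2×2 Sigma:
  det(Sigma - λI) = λ² - trace · λ + det = 0.
  trace = 8 + 9 = 17, det = 8·9 - (6)² = 36.
Step 2 — discriminant:
  Δ = trace² - 4·det = 289 - 144 = 145.
Step 3 — eigenvalues:
  λ = (trace ± √Δ)/2 = (17 ± 12.0416)/2,
  λ_1 = 14.5208,  λ_2 = 2.4792.

Step 4 — unit eigenvector for λ_1: solve (Sigma - λ_1 I)v = 0. First row:
  (8 - 14.5208)·v_x + (6)·v_y = 0, i.e. (-6.5208)·v_x + (6)·v_y = 0,
  so v ∝ (b, λ_1 - a) = (6, 6.5208) = u.
  ||u|| = √((6)² + (6.5208)²) = √(78.5208) ≈ 8.8612,
  v_1 = u/||u|| ≈ (0.6771, 0.7359) (||v_1|| = 1).

λ_1 = 14.5208,  λ_2 = 2.4792;  v_1 ≈ (0.6771, 0.7359)


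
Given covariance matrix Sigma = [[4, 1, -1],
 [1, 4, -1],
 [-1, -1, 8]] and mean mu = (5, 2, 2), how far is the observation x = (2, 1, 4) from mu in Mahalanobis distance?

Step 1 — centre the observation: (x - mu) = (-3, -1, 2).

Step 2 — invert Sigma (cofactor / det for 3×3, or solve directly):
  Sigma^{-1} = [[0.2719, -0.0614, 0.0263],
 [-0.0614, 0.2719, 0.0263],
 [0.0263, 0.0263, 0.1316]].

Step 3 — form the quadratic (x - mu)^T · Sigma^{-1} · (x - mu):
  Sigma^{-1} · (x - mu) = (-0.7018, -0.0351, 0.1579).
  (x - mu)^T · [Sigma^{-1} · (x - mu)] = (-3)·(-0.7018) + (-1)·(-0.0351) + (2)·(0.1579) = 2.4561.

Step 4 — take square root: d = √(2.4561) ≈ 1.5672.

d(x, mu) = √(2.4561) ≈ 1.5672


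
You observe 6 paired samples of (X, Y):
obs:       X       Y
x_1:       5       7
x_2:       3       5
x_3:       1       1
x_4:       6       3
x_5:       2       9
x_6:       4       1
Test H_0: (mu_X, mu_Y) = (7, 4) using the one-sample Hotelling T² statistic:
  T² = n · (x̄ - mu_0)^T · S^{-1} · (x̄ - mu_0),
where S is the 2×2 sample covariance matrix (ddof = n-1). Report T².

Step 1 — sample mean vector:
  mean(X) = (5 + 3 + 1 + 6 + 2 + 4) / 6 = 21/6 = 3.5
  mean(Y) = (7 + 5 + 1 + 3 + 9 + 1) / 6 = 26/6 = 4.3333
  x̄ = (3.5, 4.3333),  deviation x̄ - mu_0 = (3.5, 4.3333) - (7, 4) = (-3.5, 0.3333).

Step 2 — sample covariance matrix, S[i,j] = (1/(n-1)) · Σ_k (x_{k,i} - mean_i) · (x_{k,j} - mean_j), divisor n-1 = 5:
  S[X,X] = ((1.5)·(1.5) + (-0.5)·(-0.5) + (-2.5)·(-2.5) + (2.5)·(2.5) + (-1.5)·(-1.5) + (0.5)·(0.5)) / 5 = 17.5/5 = 3.5
  S[X,Y] = ((1.5)·(2.6667) + (-0.5)·(0.6667) + (-2.5)·(-3.3333) + (2.5)·(-1.3333) + (-1.5)·(4.6667) + (0.5)·(-3.3333)) / 5 = 0/5 = 0
  S[Y,Y] = ((2.6667)·(2.6667) + (0.6667)·(0.6667) + (-3.3333)·(-3.3333) + (-1.3333)·(-1.3333) + (4.6667)·(4.6667) + (-3.3333)·(-3.3333)) / 5 = 53.3333/5 = 10.6667
  S = [[3.5, 0],
 [0, 10.6667]].

Step 3 — invert S. det(S) = 3.5·10.6667 - (0)² = 37.3333.
  S^{-1} = (1/det) · [[d, -b], [-b, a]] = [[0.2857, 0],
 [0, 0.0937]].

Step 4 — quadratic form (x̄ - mu_0)^T · S^{-1} · (x̄ - mu_0):
  S^{-1} · (x̄ - mu_0) = (-1, 0.0312),
  (x̄ - mu_0)^T · [...] = (-3.5)·(-1) + (0.3333)·(0.0312) = 3.5104.

Step 5 — scale by n: T² = 6 · 3.5104 = 21.0625.

T² ≈ 21.0625


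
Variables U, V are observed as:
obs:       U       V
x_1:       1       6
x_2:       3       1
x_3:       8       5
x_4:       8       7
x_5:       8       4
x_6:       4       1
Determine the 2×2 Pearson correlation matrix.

Step 1 — column means:
  mean(U) = (1 + 3 + 8 + 8 + 8 + 4) / 6 = 32/6 = 5.3333
  mean(V) = (6 + 1 + 5 + 7 + 4 + 1) / 6 = 24/6 = 4

Step 2 — sample variances and covariances s[i,j] = (1/(n-1)) · Σ_k (x_{k,i} - mean_i) · (x_{k,j} - mean_j), with n-1 = 5:
  s[U,U] = ((-4.3333)·(-4.3333) + (-2.3333)·(-2.3333) + (2.6667)·(2.6667) + (2.6667)·(2.6667) + (2.6667)·(2.6667) + (-1.3333)·(-1.3333)) / 5 = 47.3333/5 = 9.4667
  s[U,V] = ((-4.3333)·(2) + (-2.3333)·(-3) + (2.6667)·(1) + (2.6667)·(3) + (2.6667)·(0) + (-1.3333)·(-3)) / 5 = 13/5 = 2.6
  s[V,V] = ((2)·(2) + (-3)·(-3) + (1)·(1) + (3)·(3) + (0)·(0) + (-3)·(-3)) / 5 = 32/5 = 6.4
  Sample standard deviations s_i = √(s[i,i]):
  s(U) = √(9.4667) = 3.0768
  s(V) = √(6.4) = 2.5298

Step 3 — r_{ij} = s_{ij} / (s_i · s_j):
  r[U,U] = 1 (diagonal).
  r[U,V] = 2.6 / (3.0768 · 2.5298) = 2.6 / 7.7837 = 0.334
  r[V,V] = 1 (diagonal).

R is symmetric with unit diagonal. Assembling:

R = [[1, 0.334],
 [0.334, 1]]


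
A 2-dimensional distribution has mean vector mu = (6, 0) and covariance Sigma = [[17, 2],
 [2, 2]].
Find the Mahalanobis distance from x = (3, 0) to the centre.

Step 1 — centre the observation: (x - mu) = (-3, 0).

Step 2 — invert Sigma. det(Sigma) = 17·2 - (2)² = 30.
  Sigma^{-1} = (1/det) · [[d, -b], [-b, a]] = [[0.0667, -0.0667],
 [-0.0667, 0.5667]].

Step 3 — form the quadratic (x - mu)^T · Sigma^{-1} · (x - mu):
  Sigma^{-1} · (x - mu) = (-0.2, 0.2).
  (x - mu)^T · [Sigma^{-1} · (x - mu)] = (-3)·(-0.2) + (0)·(0.2) = 0.6.

Step 4 — take square root: d = √(0.6) ≈ 0.7746.

d(x, mu) = √(0.6) ≈ 0.7746


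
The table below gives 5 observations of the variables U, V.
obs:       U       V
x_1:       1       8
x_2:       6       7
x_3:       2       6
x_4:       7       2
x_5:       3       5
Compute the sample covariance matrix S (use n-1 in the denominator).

Step 1 — column means:
  mean(U) = (1 + 6 + 2 + 7 + 3) / 5 = 19/5 = 3.8
  mean(V) = (8 + 7 + 6 + 2 + 5) / 5 = 28/5 = 5.6

Step 2 — sample covariance S[i,j] = (1/(n-1)) · Σ_k (x_{k,i} - mean_i) · (x_{k,j} - mean_j), with n-1 = 4.
  S[U,U] = ((-2.8)·(-2.8) + (2.2)·(2.2) + (-1.8)·(-1.8) + (3.2)·(3.2) + (-0.8)·(-0.8)) / 4 = 26.8/4 = 6.7
  S[U,V] = ((-2.8)·(2.4) + (2.2)·(1.4) + (-1.8)·(0.4) + (3.2)·(-3.6) + (-0.8)·(-0.6)) / 4 = -15.4/4 = -3.85
  S[V,V] = ((2.4)·(2.4) + (1.4)·(1.4) + (0.4)·(0.4) + (-3.6)·(-3.6) + (-0.6)·(-0.6)) / 4 = 21.2/4 = 5.3

S is symmetric (S[j,i] = S[i,j]). Assembling:

S = [[6.7, -3.85],
 [-3.85, 5.3]]


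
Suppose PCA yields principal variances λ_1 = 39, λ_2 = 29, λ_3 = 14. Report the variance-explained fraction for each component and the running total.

Step 1 — total variance = trace(Sigma) = Σ λ_i = 39 + 29 + 14 = 82.

Step 2 — fraction explained by component i = λ_i / Σ λ:
  PC1: 39/82 = 0.4756
  PC2: 29/82 = 0.3537
  PC3: 14/82 = 0.1707

Step 3 — cumulative fraction after k components = (λ_1 + ... + λ_k) / Σ λ:
  k = 1: 39/82 = 0.4756
  k = 2: (39 + 29)/82 = 68/82 = 0.8293
  k = 3: (39 + 29 + 14)/82 = 82/82 = 1

Summary (fraction, with percent):

explained: PC1 0.4756 (47.56%), PC2 0.3537 (35.37%), PC3 0.1707 (17.07%);  cumulative: 0.4756, 0.8293, 1


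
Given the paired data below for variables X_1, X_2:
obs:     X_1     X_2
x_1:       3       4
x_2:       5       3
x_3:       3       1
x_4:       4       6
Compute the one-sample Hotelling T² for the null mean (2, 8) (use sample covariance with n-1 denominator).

Step 1 — sample mean vector:
  mean(X_1) = (3 + 5 + 3 + 4) / 4 = 15/4 = 3.75
  mean(X_2) = (4 + 3 + 1 + 6) / 4 = 14/4 = 3.5
  x̄ = (3.75, 3.5),  deviation x̄ - mu_0 = (3.75, 3.5) - (2, 8) = (1.75, -4.5).

Step 2 — sample covariance matrix, S[i,j] = (1/(n-1)) · Σ_k (x_{k,i} - mean_i) · (x_{k,j} - mean_j), divisor n-1 = 3:
  S[X_1,X_1] = ((-0.75)·(-0.75) + (1.25)·(1.25) + (-0.75)·(-0.75) + (0.25)·(0.25)) / 3 = 2.75/3 = 0.9167
  S[X_1,X_2] = ((-0.75)·(0.5) + (1.25)·(-0.5) + (-0.75)·(-2.5) + (0.25)·(2.5)) / 3 = 1.5/3 = 0.5
  S[X_2,X_2] = ((0.5)·(0.5) + (-0.5)·(-0.5) + (-2.5)·(-2.5) + (2.5)·(2.5)) / 3 = 13/3 = 4.3333
  S = [[0.9167, 0.5],
 [0.5, 4.3333]].

Step 3 — invert S. det(S) = 0.9167·4.3333 - (0.5)² = 3.7222.
  S^{-1} = (1/det) · [[d, -b], [-b, a]] = [[1.1642, -0.1343],
 [-0.1343, 0.2463]].

Step 4 — quadratic form (x̄ - mu_0)^T · S^{-1} · (x̄ - mu_0):
  S^{-1} · (x̄ - mu_0) = (2.6418, -1.3433),
  (x̄ - mu_0)^T · [...] = (1.75)·(2.6418) + (-4.5)·(-1.3433) = 10.6679.

Step 5 — scale by n: T² = 4 · 10.6679 = 42.6716.

T² ≈ 42.6716


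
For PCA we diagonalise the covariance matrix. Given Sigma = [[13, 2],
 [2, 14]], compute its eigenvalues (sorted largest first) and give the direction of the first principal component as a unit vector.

Step 1 — characteristic polynomial of 2×2 Sigma:
  det(Sigma - λI) = λ² - trace · λ + det = 0.
  trace = 13 + 14 = 27, det = 13·14 - (2)² = 178.
Step 2 — discriminant:
  Δ = trace² - 4·det = 729 - 712 = 17.
Step 3 — eigenvalues:
  λ = (trace ± √Δ)/2 = (27 ± 4.1231)/2,
  λ_1 = 15.5616,  λ_2 = 11.4384.

Step 4 — unit eigenvector for λ_1: solve (Sigma - λ_1 I)v = 0. First row:
  (13 - 15.5616)·v_x + (2)·v_y = 0, i.e. (-2.5616)·v_x + (2)·v_y = 0,
  so v ∝ (b, λ_1 - a) = (2, 2.5616) = u.
  ||u|| = √((2)² + (2.5616)²) = √(10.5616) ≈ 3.2499,
  v_1 = u/||u|| ≈ (0.6154, 0.7882) (||v_1|| = 1).

λ_1 = 15.5616,  λ_2 = 11.4384;  v_1 ≈ (0.6154, 0.7882)


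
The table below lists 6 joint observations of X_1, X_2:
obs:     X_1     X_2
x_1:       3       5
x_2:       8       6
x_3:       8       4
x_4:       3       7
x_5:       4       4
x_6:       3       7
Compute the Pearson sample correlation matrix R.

Step 1 — column means:
  mean(X_1) = (3 + 8 + 8 + 3 + 4 + 3) / 6 = 29/6 = 4.8333
  mean(X_2) = (5 + 6 + 4 + 7 + 4 + 7) / 6 = 33/6 = 5.5

Step 2 — sample variances and covariances s[i,j] = (1/(n-1)) · Σ_k (x_{k,i} - mean_i) · (x_{k,j} - mean_j), with n-1 = 5:
  s[X_1,X_1] = ((-1.8333)·(-1.8333) + (3.1667)·(3.1667) + (3.1667)·(3.1667) + (-1.8333)·(-1.8333) + (-0.8333)·(-0.8333) + (-1.8333)·(-1.8333)) / 5 = 30.8333/5 = 6.1667
  s[X_1,X_2] = ((-1.8333)·(-0.5) + (3.1667)·(0.5) + (3.1667)·(-1.5) + (-1.8333)·(1.5) + (-0.8333)·(-1.5) + (-1.8333)·(1.5)) / 5 = -6.5/5 = -1.3
  s[X_2,X_2] = ((-0.5)·(-0.5) + (0.5)·(0.5) + (-1.5)·(-1.5) + (1.5)·(1.5) + (-1.5)·(-1.5) + (1.5)·(1.5)) / 5 = 9.5/5 = 1.9
  Sample standard deviations s_i = √(s[i,i]):
  s(X_1) = √(6.1667) = 2.4833
  s(X_2) = √(1.9) = 1.3784

Step 3 — r_{ij} = s_{ij} / (s_i · s_j):
  r[X_1,X_1] = 1 (diagonal).
  r[X_1,X_2] = -1.3 / (2.4833 · 1.3784) = -1.3 / 3.423 = -0.3798
  r[X_2,X_2] = 1 (diagonal).

R is symmetric with unit diagonal. Assembling:

R = [[1, -0.3798],
 [-0.3798, 1]]


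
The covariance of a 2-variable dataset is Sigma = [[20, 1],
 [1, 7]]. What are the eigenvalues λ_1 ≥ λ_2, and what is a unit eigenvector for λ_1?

Step 1 — characteristic polynomial of 2×2 Sigma:
  det(Sigma - λI) = λ² - trace · λ + det = 0.
  trace = 20 + 7 = 27, det = 20·7 - (1)² = 139.
Step 2 — discriminant:
  Δ = trace² - 4·det = 729 - 556 = 173.
Step 3 — eigenvalues:
  λ = (trace ± √Δ)/2 = (27 ± 13.1529)/2,
  λ_1 = 20.0765,  λ_2 = 6.9235.

Step 4 — unit eigenvector for λ_1: solve (Sigma - λ_1 I)v = 0. First row:
  (20 - 20.0765)·v_x + (1)·v_y = 0, i.e. (-0.0765)·v_x + (1)·v_y = 0,
  so v ∝ (b, λ_1 - a) = (1, 0.0765) = u.
  ||u|| = √((1)² + (0.0765)²) = √(1.0058) ≈ 1.0029,
  v_1 = u/||u|| ≈ (0.9971, 0.0763) (||v_1|| = 1).

λ_1 = 20.0765,  λ_2 = 6.9235;  v_1 ≈ (0.9971, 0.0763)


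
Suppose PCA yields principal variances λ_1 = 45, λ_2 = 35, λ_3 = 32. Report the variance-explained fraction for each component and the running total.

Step 1 — total variance = trace(Sigma) = Σ λ_i = 45 + 35 + 32 = 112.

Step 2 — fraction explained by component i = λ_i / Σ λ:
  PC1: 45/112 = 0.4018
  PC2: 35/112 = 0.3125
  PC3: 32/112 = 0.2857

Step 3 — cumulative fraction after k components = (λ_1 + ... + λ_k) / Σ λ:
  k = 1: 45/112 = 0.4018
  k = 2: (45 + 35)/112 = 80/112 = 0.7143
  k = 3: (45 + 35 + 32)/112 = 112/112 = 1

Summary (fraction, with percent):

explained: PC1 0.4018 (40.18%), PC2 0.3125 (31.25%), PC3 0.2857 (28.57%);  cumulative: 0.4018, 0.7143, 1


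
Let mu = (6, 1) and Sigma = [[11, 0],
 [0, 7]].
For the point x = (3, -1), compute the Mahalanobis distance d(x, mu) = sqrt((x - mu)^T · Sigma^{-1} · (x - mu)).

Step 1 — centre the observation: (x - mu) = (-3, -2).

Step 2 — invert Sigma. det(Sigma) = 11·7 - (0)² = 77.
  Sigma^{-1} = (1/det) · [[d, -b], [-b, a]] = [[0.0909, 0],
 [0, 0.1429]].

Step 3 — form the quadratic (x - mu)^T · Sigma^{-1} · (x - mu):
  Sigma^{-1} · (x - mu) = (-0.2727, -0.2857).
  (x - mu)^T · [Sigma^{-1} · (x - mu)] = (-3)·(-0.2727) + (-2)·(-0.2857) = 1.3896.

Step 4 — take square root: d = √(1.3896) ≈ 1.1788.

d(x, mu) = √(1.3896) ≈ 1.1788


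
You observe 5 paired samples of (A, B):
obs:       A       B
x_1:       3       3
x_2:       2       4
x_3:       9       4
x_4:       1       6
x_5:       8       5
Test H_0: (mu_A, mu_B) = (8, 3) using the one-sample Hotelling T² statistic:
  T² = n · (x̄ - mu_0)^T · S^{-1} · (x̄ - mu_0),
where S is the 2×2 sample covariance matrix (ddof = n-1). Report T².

Step 1 — sample mean vector:
  mean(A) = (3 + 2 + 9 + 1 + 8) / 5 = 23/5 = 4.6
  mean(B) = (3 + 4 + 4 + 6 + 5) / 5 = 22/5 = 4.4
  x̄ = (4.6, 4.4),  deviation x̄ - mu_0 = (4.6, 4.4) - (8, 3) = (-3.4, 1.4).

Step 2 — sample covariance matrix, S[i,j] = (1/(n-1)) · Σ_k (x_{k,i} - mean_i) · (x_{k,j} - mean_j), divisor n-1 = 4:
  S[A,A] = ((-1.6)·(-1.6) + (-2.6)·(-2.6) + (4.4)·(4.4) + (-3.6)·(-3.6) + (3.4)·(3.4)) / 4 = 53.2/4 = 13.3
  S[A,B] = ((-1.6)·(-1.4) + (-2.6)·(-0.4) + (4.4)·(-0.4) + (-3.6)·(1.6) + (3.4)·(0.6)) / 4 = -2.2/4 = -0.55
  S[B,B] = ((-1.4)·(-1.4) + (-0.4)·(-0.4) + (-0.4)·(-0.4) + (1.6)·(1.6) + (0.6)·(0.6)) / 4 = 5.2/4 = 1.3
  S = [[13.3, -0.55],
 [-0.55, 1.3]].

Step 3 — invert S. det(S) = 13.3·1.3 - (-0.55)² = 16.9875.
  S^{-1} = (1/det) · [[d, -b], [-b, a]] = [[0.0765, 0.0324],
 [0.0324, 0.7829]].

Step 4 — quadratic form (x̄ - mu_0)^T · S^{-1} · (x̄ - mu_0):
  S^{-1} · (x̄ - mu_0) = (-0.2149, 0.986),
  (x̄ - mu_0)^T · [...] = (-3.4)·(-0.2149) + (1.4)·(0.986) = 2.111.

Step 5 — scale by n: T² = 5 · 2.111 = 10.5548.

T² ≈ 10.5548


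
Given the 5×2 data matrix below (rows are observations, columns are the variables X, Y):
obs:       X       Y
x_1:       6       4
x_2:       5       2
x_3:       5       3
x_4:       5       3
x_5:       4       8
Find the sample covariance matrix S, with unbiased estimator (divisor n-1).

Step 1 — column means:
  mean(X) = (6 + 5 + 5 + 5 + 4) / 5 = 25/5 = 5
  mean(Y) = (4 + 2 + 3 + 3 + 8) / 5 = 20/5 = 4

Step 2 — sample covariance S[i,j] = (1/(n-1)) · Σ_k (x_{k,i} - mean_i) · (x_{k,j} - mean_j), with n-1 = 4.
  S[X,X] = ((1)·(1) + (0)·(0) + (0)·(0) + (0)·(0) + (-1)·(-1)) / 4 = 2/4 = 0.5
  S[X,Y] = ((1)·(0) + (0)·(-2) + (0)·(-1) + (0)·(-1) + (-1)·(4)) / 4 = -4/4 = -1
  S[Y,Y] = ((0)·(0) + (-2)·(-2) + (-1)·(-1) + (-1)·(-1) + (4)·(4)) / 4 = 22/4 = 5.5

S is symmetric (S[j,i] = S[i,j]). Assembling:

S = [[0.5, -1],
 [-1, 5.5]]


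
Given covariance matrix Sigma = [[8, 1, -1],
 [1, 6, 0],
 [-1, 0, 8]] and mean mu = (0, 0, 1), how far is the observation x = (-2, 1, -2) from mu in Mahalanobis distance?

Step 1 — centre the observation: (x - mu) = (-2, 1, -3).

Step 2 — invert Sigma (cofactor / det for 3×3, or solve directly):
  Sigma^{-1} = [[0.1297, -0.0216, 0.0162],
 [-0.0216, 0.1703, -0.0027],
 [0.0162, -0.0027, 0.127]].

Step 3 — form the quadratic (x - mu)^T · Sigma^{-1} · (x - mu):
  Sigma^{-1} · (x - mu) = (-0.3297, 0.2216, -0.4162).
  (x - mu)^T · [Sigma^{-1} · (x - mu)] = (-2)·(-0.3297) + (1)·(0.2216) + (-3)·(-0.4162) = 2.1297.

Step 4 — take square root: d = √(2.1297) ≈ 1.4594.

d(x, mu) = √(2.1297) ≈ 1.4594


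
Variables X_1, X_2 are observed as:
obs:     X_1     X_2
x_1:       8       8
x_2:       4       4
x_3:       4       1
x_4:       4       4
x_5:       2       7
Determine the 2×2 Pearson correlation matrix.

Step 1 — column means:
  mean(X_1) = (8 + 4 + 4 + 4 + 2) / 5 = 22/5 = 4.4
  mean(X_2) = (8 + 4 + 1 + 4 + 7) / 5 = 24/5 = 4.8

Step 2 — sample variances and covariances s[i,j] = (1/(n-1)) · Σ_k (x_{k,i} - mean_i) · (x_{k,j} - mean_j), with n-1 = 4:
  s[X_1,X_1] = ((3.6)·(3.6) + (-0.4)·(-0.4) + (-0.4)·(-0.4) + (-0.4)·(-0.4) + (-2.4)·(-2.4)) / 4 = 19.2/4 = 4.8
  s[X_1,X_2] = ((3.6)·(3.2) + (-0.4)·(-0.8) + (-0.4)·(-3.8) + (-0.4)·(-0.8) + (-2.4)·(2.2)) / 4 = 8.4/4 = 2.1
  s[X_2,X_2] = ((3.2)·(3.2) + (-0.8)·(-0.8) + (-3.8)·(-3.8) + (-0.8)·(-0.8) + (2.2)·(2.2)) / 4 = 30.8/4 = 7.7
  Sample standard deviations s_i = √(s[i,i]):
  s(X_1) = √(4.8) = 2.1909
  s(X_2) = √(7.7) = 2.7749

Step 3 — r_{ij} = s_{ij} / (s_i · s_j):
  r[X_1,X_1] = 1 (diagonal).
  r[X_1,X_2] = 2.1 / (2.1909 · 2.7749) = 2.1 / 6.0795 = 0.3454
  r[X_2,X_2] = 1 (diagonal).

R is symmetric with unit diagonal. Assembling:

R = [[1, 0.3454],
 [0.3454, 1]]


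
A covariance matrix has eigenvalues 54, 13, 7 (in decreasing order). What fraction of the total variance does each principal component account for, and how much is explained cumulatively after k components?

Step 1 — total variance = trace(Sigma) = Σ λ_i = 54 + 13 + 7 = 74.

Step 2 — fraction explained by component i = λ_i / Σ λ:
  PC1: 54/74 = 0.7297
  PC2: 13/74 = 0.1757
  PC3: 7/74 = 0.0946

Step 3 — cumulative fraction after k components = (λ_1 + ... + λ_k) / Σ λ:
  k = 1: 54/74 = 0.7297
  k = 2: (54 + 13)/74 = 67/74 = 0.9054
  k = 3: (54 + 13 + 7)/74 = 74/74 = 1

Summary (fraction, with percent):

explained: PC1 0.7297 (72.97%), PC2 0.1757 (17.57%), PC3 0.0946 (9.46%);  cumulative: 0.7297, 0.9054, 1


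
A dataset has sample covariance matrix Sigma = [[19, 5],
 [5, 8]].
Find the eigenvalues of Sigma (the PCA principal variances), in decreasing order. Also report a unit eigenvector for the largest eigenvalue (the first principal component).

Step 1 — characteristic polynomial of 2×2 Sigma:
  det(Sigma - λI) = λ² - trace · λ + det = 0.
  trace = 19 + 8 = 27, det = 19·8 - (5)² = 127.
Step 2 — discriminant:
  Δ = trace² - 4·det = 729 - 508 = 221.
Step 3 — eigenvalues:
  λ = (trace ± √Δ)/2 = (27 ± 14.8661)/2,
  λ_1 = 20.933,  λ_2 = 6.067.

Step 4 — unit eigenvector for λ_1: solve (Sigma - λ_1 I)v = 0. First row:
  (19 - 20.933)·v_x + (5)·v_y = 0, i.e. (-1.933)·v_x + (5)·v_y = 0,
  so v ∝ (b, λ_1 - a) = (5, 1.933) = u.
  ||u|| = √((5)² + (1.933)²) = √(28.7366) ≈ 5.3607,
  v_1 = u/||u|| ≈ (0.9327, 0.3606) (||v_1|| = 1).

λ_1 = 20.933,  λ_2 = 6.067;  v_1 ≈ (0.9327, 0.3606)


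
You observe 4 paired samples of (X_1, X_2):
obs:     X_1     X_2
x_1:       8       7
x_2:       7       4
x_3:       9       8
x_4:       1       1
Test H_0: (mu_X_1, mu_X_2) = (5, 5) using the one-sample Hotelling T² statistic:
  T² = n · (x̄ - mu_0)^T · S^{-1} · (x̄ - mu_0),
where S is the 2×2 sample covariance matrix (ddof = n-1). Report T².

Step 1 — sample mean vector:
  mean(X_1) = (8 + 7 + 9 + 1) / 4 = 25/4 = 6.25
  mean(X_2) = (7 + 4 + 8 + 1) / 4 = 20/4 = 5
  x̄ = (6.25, 5),  deviation x̄ - mu_0 = (6.25, 5) - (5, 5) = (1.25, 0).

Step 2 — sample covariance matrix, S[i,j] = (1/(n-1)) · Σ_k (x_{k,i} - mean_i) · (x_{k,j} - mean_j), divisor n-1 = 3:
  S[X_1,X_1] = ((1.75)·(1.75) + (0.75)·(0.75) + (2.75)·(2.75) + (-5.25)·(-5.25)) / 3 = 38.75/3 = 12.9167
  S[X_1,X_2] = ((1.75)·(2) + (0.75)·(-1) + (2.75)·(3) + (-5.25)·(-4)) / 3 = 32/3 = 10.6667
  S[X_2,X_2] = ((2)·(2) + (-1)·(-1) + (3)·(3) + (-4)·(-4)) / 3 = 30/3 = 10
  S = [[12.9167, 10.6667],
 [10.6667, 10]].

Step 3 — invert S. det(S) = 12.9167·10 - (10.6667)² = 15.3889.
  S^{-1} = (1/det) · [[d, -b], [-b, a]] = [[0.6498, -0.6931],
 [-0.6931, 0.8394]].

Step 4 — quadratic form (x̄ - mu_0)^T · S^{-1} · (x̄ - mu_0):
  S^{-1} · (x̄ - mu_0) = (0.8123, -0.8664),
  (x̄ - mu_0)^T · [...] = (1.25)·(0.8123) + (0)·(-0.8664) = 1.0153.

Step 5 — scale by n: T² = 4 · 1.0153 = 4.0614.

T² ≈ 4.0614


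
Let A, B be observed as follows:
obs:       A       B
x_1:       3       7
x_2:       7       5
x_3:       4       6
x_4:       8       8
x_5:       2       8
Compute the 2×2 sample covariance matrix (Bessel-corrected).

Step 1 — column means:
  mean(A) = (3 + 7 + 4 + 8 + 2) / 5 = 24/5 = 4.8
  mean(B) = (7 + 5 + 6 + 8 + 8) / 5 = 34/5 = 6.8

Step 2 — sample covariance S[i,j] = (1/(n-1)) · Σ_k (x_{k,i} - mean_i) · (x_{k,j} - mean_j), with n-1 = 4.
  S[A,A] = ((-1.8)·(-1.8) + (2.2)·(2.2) + (-0.8)·(-0.8) + (3.2)·(3.2) + (-2.8)·(-2.8)) / 4 = 26.8/4 = 6.7
  S[A,B] = ((-1.8)·(0.2) + (2.2)·(-1.8) + (-0.8)·(-0.8) + (3.2)·(1.2) + (-2.8)·(1.2)) / 4 = -3.2/4 = -0.8
  S[B,B] = ((0.2)·(0.2) + (-1.8)·(-1.8) + (-0.8)·(-0.8) + (1.2)·(1.2) + (1.2)·(1.2)) / 4 = 6.8/4 = 1.7

S is symmetric (S[j,i] = S[i,j]). Assembling:

S = [[6.7, -0.8],
 [-0.8, 1.7]]


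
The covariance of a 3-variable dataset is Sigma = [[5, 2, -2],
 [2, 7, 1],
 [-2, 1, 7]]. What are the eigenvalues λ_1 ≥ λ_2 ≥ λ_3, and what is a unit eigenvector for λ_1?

Step 1 — characteristic polynomial p(λ) = det(λI - Sigma) = λ³ - tr·λ² + c_1·λ - det, where tr = trace, c_1 = sum of the principal 2×2 minors, det = det(Sigma):
  tr = 5 + 7 + 7 = 19,
  c_1 = (5·7 - (2)²) + (5·7 - (-2)²) + (7·7 - (1)²) = 31 + 31 + 48 = 110,
  det = 5·(7·7 - (1)²) - (2)·((2)·7 - (1)·(-2)) + (-2)·((2)·(1) - 7·(-2)) = 5·(48) - (2)·(16) + (-2)·(16) = 176.
  So p(λ) = λ³ - 19λ² + 110λ - 176.
Step 2 — look for an integer root (rational root theorem: any rational root is an integer divisor of 176). Testing λ = 8:
  p(8) = 512 - 1216 + 880 - 176 = 0  ✓
  Dividing out (λ - 8): p(λ) = (λ - 8)(λ² - 11λ + 22).
Step 3 — remaining eigenvalues from the quadratic λ² - 11λ + 22 = 0:
  Δ = 11² - 4·22 = 121 - 88 = 33,  λ = (11 ± √33)/2 = (11 ± 5.7446)/2 ≈ 8.3723 or 2.6277.
  Sorted: λ_1 = 8.3723,  λ_2 = 8,  λ_3 = 2.6277  (check: sum = 19 = tr ✓).

Step 4 — unit eigenvector for λ_1 ≈ 8.3723: v spans the null space of (Sigma - λ_1 I), whose rows are
  r_1 = (-3.3723, 2, -2),  r_2 = (2, -1.3723, 1),  r_3 = (-2, 1, -1.3723).
  v is orthogonal to every row, so take v ∝ r_1 × r_2 = ((2)·(1) - (-2)·(-1.3723), (-2)·(2) - (-3.3723)·(1), (-3.3723)·(-1.3723) - (2)·(2)) ≈ (-0.7446, -0.6277, 0.6277).
  Rescale (multiply by -1 so the first nonzero entry is positive): u = (0.7446, 0.6277, -0.6277).
  ||u|| = √((0.7446)² + (0.6277)² + (-0.6277)²) = √(1.3424) ≈ 1.1586,  v_1 = u/||u|| ≈ (0.6426, 0.5418, -0.5418) (||v_1|| = 1).

λ_1 = 8.3723,  λ_2 = 8,  λ_3 = 2.6277;  v_1 ≈ (0.6426, 0.5418, -0.5418)


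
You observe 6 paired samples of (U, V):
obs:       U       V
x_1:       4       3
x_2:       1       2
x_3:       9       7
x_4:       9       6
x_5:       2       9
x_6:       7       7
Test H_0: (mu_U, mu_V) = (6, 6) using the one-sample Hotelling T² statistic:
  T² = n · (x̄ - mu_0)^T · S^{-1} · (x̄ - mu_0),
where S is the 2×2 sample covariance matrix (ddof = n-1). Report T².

Step 1 — sample mean vector:
  mean(U) = (4 + 1 + 9 + 9 + 2 + 7) / 6 = 32/6 = 5.3333
  mean(V) = (3 + 2 + 7 + 6 + 9 + 7) / 6 = 34/6 = 5.6667
  x̄ = (5.3333, 5.6667),  deviation x̄ - mu_0 = (5.3333, 5.6667) - (6, 6) = (-0.6667, -0.3333).

Step 2 — sample covariance matrix, S[i,j] = (1/(n-1)) · Σ_k (x_{k,i} - mean_i) · (x_{k,j} - mean_j), divisor n-1 = 5:
  S[U,U] = ((-1.3333)·(-1.3333) + (-4.3333)·(-4.3333) + (3.6667)·(3.6667) + (3.6667)·(3.6667) + (-3.3333)·(-3.3333) + (1.6667)·(1.6667)) / 5 = 61.3333/5 = 12.2667
  S[U,V] = ((-1.3333)·(-2.6667) + (-4.3333)·(-3.6667) + (3.6667)·(1.3333) + (3.6667)·(0.3333) + (-3.3333)·(3.3333) + (1.6667)·(1.3333)) / 5 = 16.6667/5 = 3.3333
  S[V,V] = ((-2.6667)·(-2.6667) + (-3.6667)·(-3.6667) + (1.3333)·(1.3333) + (0.3333)·(0.3333) + (3.3333)·(3.3333) + (1.3333)·(1.3333)) / 5 = 35.3333/5 = 7.0667
  S = [[12.2667, 3.3333],
 [3.3333, 7.0667]].

Step 3 — invert S. det(S) = 12.2667·7.0667 - (3.3333)² = 75.5733.
  S^{-1} = (1/det) · [[d, -b], [-b, a]] = [[0.0935, -0.0441],
 [-0.0441, 0.1623]].

Step 4 — quadratic form (x̄ - mu_0)^T · S^{-1} · (x̄ - mu_0):
  S^{-1} · (x̄ - mu_0) = (-0.0476, -0.0247),
  (x̄ - mu_0)^T · [...] = (-0.6667)·(-0.0476) + (-0.3333)·(-0.0247) = 0.04.

Step 5 — scale by n: T² = 6 · 0.04 = 0.2399.

T² ≈ 0.2399


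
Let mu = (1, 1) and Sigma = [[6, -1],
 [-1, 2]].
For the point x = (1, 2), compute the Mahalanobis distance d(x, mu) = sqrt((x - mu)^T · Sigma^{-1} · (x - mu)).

Step 1 — centre the observation: (x - mu) = (0, 1).

Step 2 — invert Sigma. det(Sigma) = 6·2 - (-1)² = 11.
  Sigma^{-1} = (1/det) · [[d, -b], [-b, a]] = [[0.1818, 0.0909],
 [0.0909, 0.5455]].

Step 3 — form the quadratic (x - mu)^T · Sigma^{-1} · (x - mu):
  Sigma^{-1} · (x - mu) = (0.0909, 0.5455).
  (x - mu)^T · [Sigma^{-1} · (x - mu)] = (0)·(0.0909) + (1)·(0.5455) = 0.5455.

Step 4 — take square root: d = √(0.5455) ≈ 0.7385.

d(x, mu) = √(0.5455) ≈ 0.7385


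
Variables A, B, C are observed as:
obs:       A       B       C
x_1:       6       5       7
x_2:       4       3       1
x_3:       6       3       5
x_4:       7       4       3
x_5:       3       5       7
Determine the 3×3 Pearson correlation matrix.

Step 1 — column means:
  mean(A) = (6 + 4 + 6 + 7 + 3) / 5 = 26/5 = 5.2
  mean(B) = (5 + 3 + 3 + 4 + 5) / 5 = 20/5 = 4
  mean(C) = (7 + 1 + 5 + 3 + 7) / 5 = 23/5 = 4.6

Step 2 — sample variances and covariances s[i,j] = (1/(n-1)) · Σ_k (x_{k,i} - mean_i) · (x_{k,j} - mean_j), with n-1 = 4:
  s[A,A] = ((0.8)·(0.8) + (-1.2)·(-1.2) + (0.8)·(0.8) + (1.8)·(1.8) + (-2.2)·(-2.2)) / 4 = 10.8/4 = 2.7
  s[A,B] = ((0.8)·(1) + (-1.2)·(-1) + (0.8)·(-1) + (1.8)·(0) + (-2.2)·(1)) / 4 = -1/4 = -0.25
  s[A,C] = ((0.8)·(2.4) + (-1.2)·(-3.6) + (0.8)·(0.4) + (1.8)·(-1.6) + (-2.2)·(2.4)) / 4 = -1.6/4 = -0.4
  s[B,B] = ((1)·(1) + (-1)·(-1) + (-1)·(-1) + (0)·(0) + (1)·(1)) / 4 = 4/4 = 1
  s[B,C] = ((1)·(2.4) + (-1)·(-3.6) + (-1)·(0.4) + (0)·(-1.6) + (1)·(2.4)) / 4 = 8/4 = 2
  s[C,C] = ((2.4)·(2.4) + (-3.6)·(-3.6) + (0.4)·(0.4) + (-1.6)·(-1.6) + (2.4)·(2.4)) / 4 = 27.2/4 = 6.8
  Sample standard deviations s_i = √(s[i,i]):
  s(A) = √(2.7) = 1.6432
  s(B) = √(1) = 1
  s(C) = √(6.8) = 2.6077

Step 3 — r_{ij} = s_{ij} / (s_i · s_j):
  r[A,A] = 1 (diagonal).
  r[A,B] = -0.25 / (1.6432 · 1) = -0.25 / 1.6432 = -0.1521
  r[A,C] = -0.4 / (1.6432 · 2.6077) = -0.4 / 4.2849 = -0.0934
  r[B,B] = 1 (diagonal).
  r[B,C] = 2 / (1 · 2.6077) = 2 / 2.6077 = 0.767
  r[C,C] = 1 (diagonal).

R is symmetric with unit diagonal. Assembling:

R = [[1, -0.1521, -0.0934],
 [-0.1521, 1, 0.767],
 [-0.0934, 0.767, 1]]


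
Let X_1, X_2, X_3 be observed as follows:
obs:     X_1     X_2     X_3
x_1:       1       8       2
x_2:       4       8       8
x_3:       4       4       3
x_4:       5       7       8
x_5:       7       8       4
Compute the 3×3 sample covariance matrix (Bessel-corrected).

Step 1 — column means:
  mean(X_1) = (1 + 4 + 4 + 5 + 7) / 5 = 21/5 = 4.2
  mean(X_2) = (8 + 8 + 4 + 7 + 8) / 5 = 35/5 = 7
  mean(X_3) = (2 + 8 + 3 + 8 + 4) / 5 = 25/5 = 5

Step 2 — sample covariance S[i,j] = (1/(n-1)) · Σ_k (x_{k,i} - mean_i) · (x_{k,j} - mean_j), with n-1 = 4.
  S[X_1,X_1] = ((-3.2)·(-3.2) + (-0.2)·(-0.2) + (-0.2)·(-0.2) + (0.8)·(0.8) + (2.8)·(2.8)) / 4 = 18.8/4 = 4.7
  S[X_1,X_2] = ((-3.2)·(1) + (-0.2)·(1) + (-0.2)·(-3) + (0.8)·(0) + (2.8)·(1)) / 4 = 0/4 = 0
  S[X_1,X_3] = ((-3.2)·(-3) + (-0.2)·(3) + (-0.2)·(-2) + (0.8)·(3) + (2.8)·(-1)) / 4 = 9/4 = 2.25
  S[X_2,X_2] = ((1)·(1) + (1)·(1) + (-3)·(-3) + (0)·(0) + (1)·(1)) / 4 = 12/4 = 3
  S[X_2,X_3] = ((1)·(-3) + (1)·(3) + (-3)·(-2) + (0)·(3) + (1)·(-1)) / 4 = 5/4 = 1.25
  S[X_3,X_3] = ((-3)·(-3) + (3)·(3) + (-2)·(-2) + (3)·(3) + (-1)·(-1)) / 4 = 32/4 = 8

S is symmetric (S[j,i] = S[i,j]). Assembling:

S = [[4.7, 0, 2.25],
 [0, 3, 1.25],
 [2.25, 1.25, 8]]
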